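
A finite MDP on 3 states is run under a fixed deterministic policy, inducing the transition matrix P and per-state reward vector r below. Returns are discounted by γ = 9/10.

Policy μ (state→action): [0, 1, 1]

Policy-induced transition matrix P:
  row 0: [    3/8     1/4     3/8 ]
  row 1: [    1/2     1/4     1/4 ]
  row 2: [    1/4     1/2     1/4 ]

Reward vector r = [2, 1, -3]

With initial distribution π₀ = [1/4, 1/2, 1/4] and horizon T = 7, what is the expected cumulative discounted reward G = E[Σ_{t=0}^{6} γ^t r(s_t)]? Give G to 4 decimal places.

G = 1.1193

t=0: π = [0.2500, 0.5000, 0.2500], E[r] = 0.2500, γ^t·E[r] = 0.250000, running G = 0.250000
t=1: π = [0.4063, 0.3125, 0.2813], E[r] = 0.2813, γ^t·E[r] = 0.253125, running G = 0.503125
t=2: π = [0.3789, 0.3203, 0.3008], E[r] = 0.1758, γ^t·E[r] = 0.142383, running G = 0.645508
t=3: π = [0.3774, 0.3252, 0.2974], E[r] = 0.1880, γ^t·E[r] = 0.137043, running G = 0.782551
t=4: π = [0.3785, 0.3243, 0.2972], E[r] = 0.1898, γ^t·E[r] = 0.124500, running G = 0.907052
t=5: π = [0.3784, 0.3243, 0.2973], E[r] = 0.1892, γ^t·E[r] = 0.111694, running G = 1.018746
t=6: π = [0.3784, 0.3243, 0.2973], E[r] = 0.1892, γ^t·E[r] = 0.100536, running G = 1.119282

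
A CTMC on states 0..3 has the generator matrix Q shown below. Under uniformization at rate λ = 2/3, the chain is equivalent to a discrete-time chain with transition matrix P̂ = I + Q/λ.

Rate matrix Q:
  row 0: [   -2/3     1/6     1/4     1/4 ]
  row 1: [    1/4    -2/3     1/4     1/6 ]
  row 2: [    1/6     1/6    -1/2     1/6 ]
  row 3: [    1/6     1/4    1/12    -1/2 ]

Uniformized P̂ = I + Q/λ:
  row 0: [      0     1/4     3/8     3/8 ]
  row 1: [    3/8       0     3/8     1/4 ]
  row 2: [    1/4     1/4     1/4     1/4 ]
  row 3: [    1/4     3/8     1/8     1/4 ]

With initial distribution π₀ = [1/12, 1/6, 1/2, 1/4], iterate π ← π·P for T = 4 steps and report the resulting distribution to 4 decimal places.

t=0: π = [0.0833, 0.1667, 0.5000, 0.2500]
t=1: π = [0.2500, 0.2396, 0.2500, 0.2604]
t=2: π = [0.2174, 0.2227, 0.2786, 0.2813]
t=3: π = [0.2235, 0.2295, 0.2699, 0.2772]
t=4: π = [0.2228, 0.2273, 0.2720, 0.2779]

π = [0.2228, 0.2273, 0.2720, 0.2779]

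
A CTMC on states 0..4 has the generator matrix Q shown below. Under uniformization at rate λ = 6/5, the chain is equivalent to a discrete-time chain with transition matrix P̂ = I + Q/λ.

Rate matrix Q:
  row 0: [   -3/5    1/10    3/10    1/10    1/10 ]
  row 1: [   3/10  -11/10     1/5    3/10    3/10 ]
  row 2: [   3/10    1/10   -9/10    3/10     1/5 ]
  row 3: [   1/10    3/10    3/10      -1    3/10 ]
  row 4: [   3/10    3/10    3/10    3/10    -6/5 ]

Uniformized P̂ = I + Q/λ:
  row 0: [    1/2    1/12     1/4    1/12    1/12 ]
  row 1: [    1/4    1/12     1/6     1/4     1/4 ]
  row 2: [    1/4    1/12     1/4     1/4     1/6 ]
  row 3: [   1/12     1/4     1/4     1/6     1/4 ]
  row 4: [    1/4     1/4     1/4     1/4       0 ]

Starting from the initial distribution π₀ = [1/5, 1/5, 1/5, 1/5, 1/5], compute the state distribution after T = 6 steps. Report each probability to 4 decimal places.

π = [0.2919, 0.1385, 0.2384, 0.1859, 0.1452]

t=0: π = [0.2000, 0.2000, 0.2000, 0.2000, 0.2000]
t=1: π = [0.2667, 0.1500, 0.2333, 0.2000, 0.1500]
t=2: π = [0.2833, 0.1417, 0.2375, 0.1889, 0.1486]
t=3: π = [0.2894, 0.1396, 0.2382, 0.1870, 0.1458]
t=4: π = [0.2912, 0.1388, 0.2384, 0.1862, 0.1455]
t=5: π = [0.2918, 0.1386, 0.2384, 0.1860, 0.1452]
t=6: π = [0.2919, 0.1385, 0.2384, 0.1859, 0.1452]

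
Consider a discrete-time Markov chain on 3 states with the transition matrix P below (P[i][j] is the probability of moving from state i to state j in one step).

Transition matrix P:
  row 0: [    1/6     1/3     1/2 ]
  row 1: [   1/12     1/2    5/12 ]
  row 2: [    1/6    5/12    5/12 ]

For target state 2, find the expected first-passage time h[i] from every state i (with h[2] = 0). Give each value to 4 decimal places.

First-step conditioning: h[2] = 0; for i ≠ 2, h[i] = 1 + Σ_k P[i][k]·h[k].
  h[0] = 1 + 1/6·h[0] + 1/3·h[1]
  h[1] = 1 + 1/12·h[0] + 1/2·h[1]
Solving the 2×2 linear system over states ≠ 2 gives exactly h = [15/7, 33/14, 0] (h[2] = 0 is the target).

h = [2.1429, 2.3571, 0.0000]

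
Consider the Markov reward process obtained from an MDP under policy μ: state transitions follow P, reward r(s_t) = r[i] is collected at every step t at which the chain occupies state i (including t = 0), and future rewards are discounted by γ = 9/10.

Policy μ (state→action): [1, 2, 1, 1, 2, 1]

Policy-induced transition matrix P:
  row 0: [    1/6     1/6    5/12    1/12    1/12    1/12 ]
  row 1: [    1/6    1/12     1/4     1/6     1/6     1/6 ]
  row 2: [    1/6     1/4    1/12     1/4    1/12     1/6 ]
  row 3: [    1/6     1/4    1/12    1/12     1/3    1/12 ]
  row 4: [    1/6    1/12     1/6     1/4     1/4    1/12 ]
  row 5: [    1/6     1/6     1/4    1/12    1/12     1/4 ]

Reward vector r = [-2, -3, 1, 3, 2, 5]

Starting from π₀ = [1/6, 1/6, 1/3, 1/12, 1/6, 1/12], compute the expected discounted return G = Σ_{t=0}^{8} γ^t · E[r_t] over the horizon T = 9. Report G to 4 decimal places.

G = 4.8844

t=0: π = [0.1667, 0.1667, 0.3333, 0.0833, 0.1667, 0.0833], E[r] = 0.5000, γ^t·E[r] = 0.500000, running G = 0.500000
t=1: π = [0.1667, 0.1736, 0.1944, 0.1806, 0.1458, 0.1389], E[r] = 0.8681, γ^t·E[r] = 0.781250, running G = 1.281250
t=2: π = [0.1667, 0.1713, 0.2031, 0.1545, 0.1672, 0.1372], E[r] = 0.8397, γ^t·E[r] = 0.680156, running G = 1.961406
t=3: π = [0.1667, 0.1683, 0.2042, 0.1593, 0.1641, 0.1374], E[r] = 0.8593, γ^t·E[r] = 0.626449, running G = 2.587855
t=4: π = [0.1667, 0.1693, 0.2035, 0.1587, 0.1645, 0.1373], E[r] = 0.8541, γ^t·E[r] = 0.560348, running G = 3.148203
t=5: π = [0.1667, 0.1690, 0.2037, 0.1588, 0.1645, 0.1373], E[r] = 0.8551, γ^t·E[r] = 0.504909, running G = 3.653112
t=6: π = [0.1667, 0.1691, 0.2037, 0.1588, 0.1645, 0.1373], E[r] = 0.8549, γ^t·E[r] = 0.454342, running G = 4.107454
t=7: π = [0.1667, 0.1691, 0.2037, 0.1588, 0.1645, 0.1373], E[r] = 0.8549, γ^t·E[r] = 0.408913, running G = 4.516366
t=8: π = [0.1667, 0.1691, 0.2037, 0.1588, 0.1645, 0.1373], E[r] = 0.8549, γ^t·E[r] = 0.368022, running G = 4.884388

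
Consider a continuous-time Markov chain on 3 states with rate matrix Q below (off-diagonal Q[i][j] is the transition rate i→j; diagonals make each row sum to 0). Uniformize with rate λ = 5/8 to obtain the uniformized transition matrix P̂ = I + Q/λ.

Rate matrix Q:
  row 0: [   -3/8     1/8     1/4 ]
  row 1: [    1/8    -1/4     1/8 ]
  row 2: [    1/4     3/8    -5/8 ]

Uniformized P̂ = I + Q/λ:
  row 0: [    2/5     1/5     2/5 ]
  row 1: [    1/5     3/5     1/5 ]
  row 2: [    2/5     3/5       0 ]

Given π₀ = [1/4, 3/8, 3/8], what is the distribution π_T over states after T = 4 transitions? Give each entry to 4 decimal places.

π = [0.3040, 0.4776, 0.2184]

t=0: π = [0.2500, 0.3750, 0.3750]
t=1: π = [0.3250, 0.5000, 0.1750]
t=2: π = [0.3000, 0.4700, 0.2300]
t=3: π = [0.3060, 0.4800, 0.2140]
t=4: π = [0.3040, 0.4776, 0.2184]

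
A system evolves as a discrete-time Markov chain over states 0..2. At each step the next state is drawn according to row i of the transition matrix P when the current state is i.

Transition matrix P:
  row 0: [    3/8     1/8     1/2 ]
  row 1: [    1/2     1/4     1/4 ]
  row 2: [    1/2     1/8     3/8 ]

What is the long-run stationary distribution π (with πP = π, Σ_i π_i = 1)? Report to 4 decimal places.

Balance equations π_j = Σ_i π_i·P[i][j]:
  π_0 = 3/8·π_0 + 1/2·π_1 + 1/2·π_2
  π_1 = 1/8·π_0 + 1/4·π_1 + 1/8·π_2
  normalize: π_0 + π_1 + π_2 = 1
Solving the linear system gives exactly π = [4/9, 1/7, 26/63].

π = [0.4444, 0.1429, 0.4127]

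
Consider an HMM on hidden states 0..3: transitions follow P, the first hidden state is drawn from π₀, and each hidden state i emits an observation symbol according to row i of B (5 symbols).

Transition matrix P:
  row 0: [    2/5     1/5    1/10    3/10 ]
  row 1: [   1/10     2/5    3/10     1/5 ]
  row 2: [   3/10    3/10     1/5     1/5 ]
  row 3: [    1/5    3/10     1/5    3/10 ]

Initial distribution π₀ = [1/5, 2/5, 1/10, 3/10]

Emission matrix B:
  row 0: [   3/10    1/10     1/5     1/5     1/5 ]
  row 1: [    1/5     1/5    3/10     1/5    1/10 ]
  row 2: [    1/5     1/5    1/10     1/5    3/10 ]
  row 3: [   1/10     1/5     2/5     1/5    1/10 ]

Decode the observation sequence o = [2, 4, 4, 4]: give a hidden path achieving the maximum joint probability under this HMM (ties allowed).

t=0: δ = [4.000e-02, 1.200e-01, 1.000e-02, 1.200e-01]  (obs o_0=2)
t=1: δ = [4.800e-03, 4.800e-03, 1.080e-02, 3.600e-03]  ψ = [3, 1, 1, 3]  (obs o_1=4)
t=2: δ = [6.480e-04, 3.240e-04, 6.480e-04, 2.160e-04]  ψ = [2, 2, 2, 2]  (obs o_2=4)
t=3: δ = [5.184e-05, 1.944e-05, 3.888e-05, 1.944e-05]  ψ = [0, 2, 2, 0]  (obs o_3=4)
backtrack: best end state = 0; path = [1, 2, 0, 0]

path = [1, 2, 0, 0]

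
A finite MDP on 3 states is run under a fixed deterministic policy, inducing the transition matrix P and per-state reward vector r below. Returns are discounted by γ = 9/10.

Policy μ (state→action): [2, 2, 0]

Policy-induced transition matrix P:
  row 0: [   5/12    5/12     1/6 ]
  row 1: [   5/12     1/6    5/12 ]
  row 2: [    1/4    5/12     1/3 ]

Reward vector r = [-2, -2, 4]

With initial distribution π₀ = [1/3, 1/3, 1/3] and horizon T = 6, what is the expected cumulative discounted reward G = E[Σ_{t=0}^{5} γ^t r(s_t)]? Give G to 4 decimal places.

G = -0.7018

t=0: π = [0.3333, 0.3333, 0.3333], E[r] = 0.0000, γ^t·E[r] = 0.000000, running G = 0.000000
t=1: π = [0.3611, 0.3333, 0.3056], E[r] = -0.1667, γ^t·E[r] = -0.150000, running G = -0.150000
t=2: π = [0.3657, 0.3333, 0.3009], E[r] = -0.1944, γ^t·E[r] = -0.157500, running G = -0.307500
t=3: π = [0.3665, 0.3333, 0.3002], E[r] = -0.1991, γ^t·E[r] = -0.145125, running G = -0.452625
t=4: π = [0.3666, 0.3333, 0.3000], E[r] = -0.1998, γ^t·E[r] = -0.131119, running G = -0.583744
t=5: π = [0.3667, 0.3333, 0.3000], E[r] = -0.2000, γ^t·E[r] = -0.118083, running G = -0.701827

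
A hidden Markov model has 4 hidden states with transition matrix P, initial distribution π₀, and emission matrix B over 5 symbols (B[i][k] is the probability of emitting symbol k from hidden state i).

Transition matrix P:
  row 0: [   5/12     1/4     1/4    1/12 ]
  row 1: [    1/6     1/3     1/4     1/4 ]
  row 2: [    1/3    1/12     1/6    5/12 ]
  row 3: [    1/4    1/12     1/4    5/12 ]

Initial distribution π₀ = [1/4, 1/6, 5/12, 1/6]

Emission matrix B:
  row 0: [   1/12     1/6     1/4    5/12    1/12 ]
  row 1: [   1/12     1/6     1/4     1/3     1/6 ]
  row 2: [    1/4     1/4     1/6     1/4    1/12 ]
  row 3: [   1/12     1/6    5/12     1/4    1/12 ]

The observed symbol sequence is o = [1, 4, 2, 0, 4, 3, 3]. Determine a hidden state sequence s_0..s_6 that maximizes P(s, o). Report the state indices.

path = [2, 3, 3, 2, 0, 0, 0]

t=0: δ = [4.167e-02, 2.778e-02, 1.042e-01, 2.778e-02]  (obs o_0=1)
t=1: δ = [2.894e-03, 1.736e-03, 1.447e-03, 3.617e-03]  ψ = [2, 0, 2, 2]  (obs o_1=4)
t=2: δ = [3.014e-04, 1.808e-04, 1.507e-04, 6.279e-04]  ψ = [0, 0, 3, 3]  (obs o_2=2)
t=3: δ = [1.308e-05, 6.279e-06, 3.925e-05, 2.180e-05]  ψ = [3, 0, 3, 3]  (obs o_3=0)
t=4: δ = [1.090e-06, 5.451e-07, 5.451e-07, 1.363e-06]  ψ = [2, 0, 2, 2]  (obs o_4=4)
t=5: δ = [1.893e-07, 9.085e-08, 8.517e-08, 1.419e-07]  ψ = [0, 0, 3, 3]  (obs o_5=3)
t=6: δ = [3.286e-08, 1.577e-08, 1.183e-08, 1.479e-08]  ψ = [0, 0, 0, 3]  (obs o_6=3)
backtrack: best end state = 0; path = [2, 3, 3, 2, 0, 0, 0]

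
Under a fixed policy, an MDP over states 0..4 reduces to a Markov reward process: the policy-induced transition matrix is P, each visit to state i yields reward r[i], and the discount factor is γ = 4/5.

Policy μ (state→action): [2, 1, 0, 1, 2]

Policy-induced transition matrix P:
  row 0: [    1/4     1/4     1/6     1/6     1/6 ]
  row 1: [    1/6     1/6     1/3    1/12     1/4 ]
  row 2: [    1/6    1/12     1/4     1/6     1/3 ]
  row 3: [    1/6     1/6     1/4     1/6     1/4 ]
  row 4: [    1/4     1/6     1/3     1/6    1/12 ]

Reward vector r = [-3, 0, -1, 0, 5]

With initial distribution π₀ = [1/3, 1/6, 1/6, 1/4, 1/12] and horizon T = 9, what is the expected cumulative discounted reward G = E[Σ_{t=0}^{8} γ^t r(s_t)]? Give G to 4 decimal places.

G = 0.0197

t=0: π = [0.3333, 0.1667, 0.1667, 0.2500, 0.0833], E[r] = -0.7500, γ^t·E[r] = -0.750000, running G = -0.750000
t=1: π = [0.2014, 0.1806, 0.2431, 0.1528, 0.2222], E[r] = 0.2639, γ^t·E[r] = 0.211111, running G = -0.538889
t=2: π = [0.2020, 0.1632, 0.2668, 0.1516, 0.2164], E[r] = 0.2095, γ^t·E[r] = 0.134074, running G = -0.404815
t=3: π = [0.2015, 0.1613, 0.2648, 0.1531, 0.2193], E[r] = 0.2272, γ^t·E[r] = 0.116346, running G = -0.288469
t=4: π = [0.2017, 0.1614, 0.2649, 0.1532, 0.2187], E[r] = 0.2235, γ^t·E[r] = 0.091526, running G = -0.196943
t=5: π = [0.2017, 0.1614, 0.2649, 0.1532, 0.2188], E[r] = 0.2241, γ^t·E[r] = 0.073427, running G = -0.123516
t=6: π = [0.2017, 0.1614, 0.2649, 0.1532, 0.2188], E[r] = 0.2240, γ^t·E[r] = 0.058712, running G = -0.064804
t=7: π = [0.2017, 0.1614, 0.2649, 0.1532, 0.2188], E[r] = 0.2240, γ^t·E[r] = 0.046974, running G = -0.017830
t=8: π = [0.2017, 0.1614, 0.2649, 0.1532, 0.2188], E[r] = 0.2240, γ^t·E[r] = 0.037579, running G = 0.019749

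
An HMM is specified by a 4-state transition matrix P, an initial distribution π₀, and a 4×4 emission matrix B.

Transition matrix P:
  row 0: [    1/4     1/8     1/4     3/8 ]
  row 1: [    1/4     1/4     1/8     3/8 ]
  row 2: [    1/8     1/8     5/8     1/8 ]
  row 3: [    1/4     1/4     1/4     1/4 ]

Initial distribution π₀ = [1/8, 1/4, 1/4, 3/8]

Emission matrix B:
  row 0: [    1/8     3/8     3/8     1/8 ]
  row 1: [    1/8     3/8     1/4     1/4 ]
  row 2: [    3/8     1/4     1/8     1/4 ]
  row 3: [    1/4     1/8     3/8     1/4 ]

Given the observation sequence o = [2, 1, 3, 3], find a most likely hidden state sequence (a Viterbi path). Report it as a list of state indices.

path = [3, 2, 2, 2]

t=0: δ = [4.688e-02, 6.250e-02, 3.125e-02, 1.406e-01]  (obs o_0=2)
t=1: δ = [1.318e-02, 1.318e-02, 8.789e-03, 4.395e-03]  ψ = [3, 3, 3, 3]  (obs o_1=1)
t=2: δ = [4.120e-04, 8.240e-04, 1.373e-03, 1.236e-03]  ψ = [0, 1, 2, 0]  (obs o_2=3)
t=3: δ = [3.862e-05, 7.725e-05, 2.146e-04, 7.725e-05]  ψ = [3, 3, 2, 1]  (obs o_3=3)
backtrack: best end state = 2; path = [3, 2, 2, 2]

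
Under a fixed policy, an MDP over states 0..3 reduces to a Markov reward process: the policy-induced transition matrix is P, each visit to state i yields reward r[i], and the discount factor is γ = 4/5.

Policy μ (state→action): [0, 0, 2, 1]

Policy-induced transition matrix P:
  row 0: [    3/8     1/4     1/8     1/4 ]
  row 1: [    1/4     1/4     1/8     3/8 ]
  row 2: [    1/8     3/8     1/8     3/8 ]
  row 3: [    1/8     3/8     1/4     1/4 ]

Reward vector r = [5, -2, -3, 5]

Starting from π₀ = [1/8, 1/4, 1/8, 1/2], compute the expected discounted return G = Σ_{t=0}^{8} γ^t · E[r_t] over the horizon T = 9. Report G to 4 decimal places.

G = 7.0713

t=0: π = [0.1250, 0.2500, 0.1250, 0.5000], E[r] = 2.2500, γ^t·E[r] = 2.250000, running G = 2.250000
t=1: π = [0.1875, 0.3281, 0.1875, 0.2969], E[r] = 1.2031, γ^t·E[r] = 0.962500, running G = 3.212500
t=2: π = [0.2129, 0.3105, 0.1621, 0.3145], E[r] = 1.5293, γ^t·E[r] = 0.978750, running G = 4.191250
t=3: π = [0.2170, 0.3096, 0.1643, 0.3091], E[r] = 1.5186, γ^t·E[r] = 0.777500, running G = 4.968750
t=4: π = [0.2180, 0.3092, 0.1636, 0.3092], E[r] = 1.5267, γ^t·E[r] = 0.625338, running G = 5.594088
t=5: π = [0.2181, 0.3091, 0.1637, 0.3091], E[r] = 1.5270, γ^t·E[r] = 0.500369, running G = 6.094456
t=6: π = [0.2182, 0.3091, 0.1636, 0.3091], E[r] = 1.5272, γ^t·E[r] = 0.400356, running G = 6.494813
t=7: π = [0.2182, 0.3091, 0.1636, 0.3091], E[r] = 1.5273, γ^t·E[r] = 0.320290, running G = 6.815103
t=8: π = [0.2182, 0.3091, 0.1636, 0.3091], E[r] = 1.5273, γ^t·E[r] = 0.256234, running G = 7.071336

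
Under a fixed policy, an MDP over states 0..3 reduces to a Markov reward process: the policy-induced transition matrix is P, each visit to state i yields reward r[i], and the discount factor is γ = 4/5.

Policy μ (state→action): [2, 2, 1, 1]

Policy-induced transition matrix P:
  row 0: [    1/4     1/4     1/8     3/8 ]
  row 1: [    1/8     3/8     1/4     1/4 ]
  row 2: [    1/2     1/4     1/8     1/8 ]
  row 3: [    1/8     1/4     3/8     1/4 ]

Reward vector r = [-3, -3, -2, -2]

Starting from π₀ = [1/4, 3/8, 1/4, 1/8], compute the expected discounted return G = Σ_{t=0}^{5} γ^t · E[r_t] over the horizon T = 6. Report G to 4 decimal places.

t=0: π = [0.2500, 0.3750, 0.2500, 0.1250], E[r] = -2.6250, γ^t·E[r] = -2.625000, running G = -2.625000
t=1: π = [0.2500, 0.2969, 0.2031, 0.2500], E[r] = -2.5469, γ^t·E[r] = -2.037500, running G = -4.662500
t=2: π = [0.2324, 0.2871, 0.2246, 0.2559], E[r] = -2.5195, γ^t·E[r] = -1.612500, running G = -6.275000
t=3: π = [0.2383, 0.2859, 0.2249, 0.2510], E[r] = -2.5242, γ^t·E[r] = -1.292375, running G = -7.567375
t=4: π = [0.2391, 0.2857, 0.2235, 0.2517], E[r] = -2.5248, γ^t·E[r] = -1.034175, running G = -8.601550
t=5: π = [0.2387, 0.2857, 0.2236, 0.2520], E[r] = -2.5244, γ^t·E[r] = -0.827199, running G = -9.428749

G = -9.4287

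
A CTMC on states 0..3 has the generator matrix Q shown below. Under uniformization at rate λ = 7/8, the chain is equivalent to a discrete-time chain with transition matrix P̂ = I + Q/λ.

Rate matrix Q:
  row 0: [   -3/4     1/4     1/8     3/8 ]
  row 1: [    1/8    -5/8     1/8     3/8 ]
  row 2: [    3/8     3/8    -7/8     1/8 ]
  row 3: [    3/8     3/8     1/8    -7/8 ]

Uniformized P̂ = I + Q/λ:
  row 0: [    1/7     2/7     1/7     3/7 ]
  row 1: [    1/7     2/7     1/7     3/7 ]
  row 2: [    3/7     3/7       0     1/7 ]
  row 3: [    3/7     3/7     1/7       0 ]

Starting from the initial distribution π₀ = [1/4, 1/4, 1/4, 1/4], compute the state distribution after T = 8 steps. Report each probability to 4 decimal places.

t=0: π = [0.2500, 0.2500, 0.2500, 0.2500]
t=1: π = [0.2857, 0.3571, 0.1071, 0.2500]
t=2: π = [0.2449, 0.3367, 0.1276, 0.2908]
t=3: π = [0.2624, 0.3455, 0.1246, 0.2675]
t=4: π = [0.2549, 0.3417, 0.1251, 0.2783]
t=5: π = [0.2581, 0.3433, 0.1250, 0.2736]
t=6: π = [0.2567, 0.3427, 0.1250, 0.2756]
t=7: π = [0.2573, 0.3429, 0.1250, 0.2747]
t=8: π = [0.2571, 0.3428, 0.1250, 0.2751]

π = [0.2571, 0.3428, 0.1250, 0.2751]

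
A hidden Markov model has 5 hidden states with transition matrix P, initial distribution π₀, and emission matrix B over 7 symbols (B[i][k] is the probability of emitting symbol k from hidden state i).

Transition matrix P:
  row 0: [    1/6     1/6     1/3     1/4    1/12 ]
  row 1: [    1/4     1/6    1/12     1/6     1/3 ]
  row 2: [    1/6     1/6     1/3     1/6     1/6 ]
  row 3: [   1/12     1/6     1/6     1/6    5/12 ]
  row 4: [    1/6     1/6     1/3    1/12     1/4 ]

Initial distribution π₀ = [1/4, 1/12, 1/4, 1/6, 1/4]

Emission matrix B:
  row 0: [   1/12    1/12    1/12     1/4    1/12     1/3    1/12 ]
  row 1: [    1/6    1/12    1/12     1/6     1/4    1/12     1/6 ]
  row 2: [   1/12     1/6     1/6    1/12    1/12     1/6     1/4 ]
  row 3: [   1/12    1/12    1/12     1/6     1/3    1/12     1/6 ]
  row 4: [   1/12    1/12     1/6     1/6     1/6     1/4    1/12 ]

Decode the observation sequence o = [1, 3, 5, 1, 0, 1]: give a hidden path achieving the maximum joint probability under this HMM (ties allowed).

t=0: δ = [2.083e-02, 6.944e-03, 4.167e-02, 1.389e-02, 2.083e-02]  (obs o_0=1)
t=1: δ = [1.736e-03, 1.157e-03, 1.157e-03, 1.157e-03, 1.157e-03]  ψ = [2, 2, 2, 2, 2]  (obs o_1=3)
t=2: δ = [9.645e-05, 2.411e-05, 9.645e-05, 3.617e-05, 1.206e-04]  ψ = [0, 0, 0, 0, 3]  (obs o_2=5)
t=3: δ = [1.674e-06, 1.674e-06, 6.698e-06, 2.009e-06, 2.512e-06]  ψ = [4, 4, 4, 0, 4]  (obs o_3=1)
t=4: δ = [9.303e-08, 1.861e-07, 1.861e-07, 9.303e-08, 9.303e-08]  ψ = [2, 2, 2, 2, 2]  (obs o_4=0)
t=5: δ = [3.876e-09, 2.584e-09, 1.034e-08, 2.584e-09, 5.168e-09]  ψ = [1, 1, 2, 1, 1]  (obs o_5=1)
backtrack: best end state = 2; path = [2, 3, 4, 2, 2, 2]

path = [2, 3, 4, 2, 2, 2]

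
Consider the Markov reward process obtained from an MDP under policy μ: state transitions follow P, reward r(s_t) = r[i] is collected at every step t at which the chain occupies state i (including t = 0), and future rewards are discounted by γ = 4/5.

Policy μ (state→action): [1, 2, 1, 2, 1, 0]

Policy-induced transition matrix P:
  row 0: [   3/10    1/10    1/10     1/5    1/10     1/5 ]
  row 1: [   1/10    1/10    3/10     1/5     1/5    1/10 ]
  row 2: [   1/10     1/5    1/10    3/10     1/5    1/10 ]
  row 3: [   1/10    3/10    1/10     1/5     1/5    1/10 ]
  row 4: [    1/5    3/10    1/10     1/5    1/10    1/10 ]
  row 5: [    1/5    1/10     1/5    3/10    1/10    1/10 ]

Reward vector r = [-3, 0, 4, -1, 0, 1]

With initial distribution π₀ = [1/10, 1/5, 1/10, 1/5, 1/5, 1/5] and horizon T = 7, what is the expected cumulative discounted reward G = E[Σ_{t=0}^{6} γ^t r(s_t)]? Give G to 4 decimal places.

G = 0.1572

t=0: π = [0.1000, 0.2000, 0.1000, 0.2000, 0.2000, 0.2000], E[r] = 0.1000, γ^t·E[r] = 0.100000, running G = 0.100000
t=1: π = [0.1600, 0.1900, 0.1600, 0.2300, 0.1500, 0.1100], E[r] = 0.0400, γ^t·E[r] = 0.032000, running G = 0.132000
t=2: π = [0.1580, 0.1920, 0.1490, 0.2270, 0.1580, 0.1160], E[r] = 0.0110, γ^t·E[r] = 0.007040, running G = 0.139040
t=3: π = [0.1590, 0.1919, 0.1500, 0.2265, 0.1568, 0.1158], E[r] = 0.0123, γ^t·E[r] = 0.006298, running G = 0.145338
t=4: π = [0.1591, 0.1917, 0.1500, 0.2266, 0.1568, 0.1159], E[r] = 0.0120, γ^t·E[r] = 0.004907, running G = 0.150245
t=5: π = [0.1591, 0.1917, 0.1499, 0.2266, 0.1568, 0.1159], E[r] = 0.0118, γ^t·E[r] = 0.003850, running G = 0.154095
t=6: π = [0.1591, 0.1917, 0.1499, 0.2266, 0.1568, 0.1159], E[r] = 0.0118, γ^t·E[r] = 0.003084, running G = 0.157178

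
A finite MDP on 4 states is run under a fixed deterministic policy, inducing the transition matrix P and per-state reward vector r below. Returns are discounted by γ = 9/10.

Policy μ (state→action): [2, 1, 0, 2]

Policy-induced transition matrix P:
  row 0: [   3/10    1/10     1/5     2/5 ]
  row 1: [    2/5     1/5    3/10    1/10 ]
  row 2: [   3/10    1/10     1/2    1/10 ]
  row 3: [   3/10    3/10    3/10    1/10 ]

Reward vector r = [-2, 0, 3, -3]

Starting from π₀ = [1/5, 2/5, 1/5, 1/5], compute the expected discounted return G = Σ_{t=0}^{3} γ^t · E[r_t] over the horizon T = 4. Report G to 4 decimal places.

t=0: π = [0.2000, 0.4000, 0.2000, 0.2000], E[r] = -0.4000, γ^t·E[r] = -0.400000, running G = -0.400000
t=1: π = [0.3400, 0.1800, 0.3200, 0.1600], E[r] = -0.2000, γ^t·E[r] = -0.180000, running G = -0.580000
t=2: π = [0.3180, 0.1500, 0.3300, 0.2020], E[r] = -0.2520, γ^t·E[r] = -0.204120, running G = -0.784120
t=3: π = [0.3150, 0.1554, 0.3342, 0.1954], E[r] = -0.2136, γ^t·E[r] = -0.155714, running G = -0.939834

G = -0.9398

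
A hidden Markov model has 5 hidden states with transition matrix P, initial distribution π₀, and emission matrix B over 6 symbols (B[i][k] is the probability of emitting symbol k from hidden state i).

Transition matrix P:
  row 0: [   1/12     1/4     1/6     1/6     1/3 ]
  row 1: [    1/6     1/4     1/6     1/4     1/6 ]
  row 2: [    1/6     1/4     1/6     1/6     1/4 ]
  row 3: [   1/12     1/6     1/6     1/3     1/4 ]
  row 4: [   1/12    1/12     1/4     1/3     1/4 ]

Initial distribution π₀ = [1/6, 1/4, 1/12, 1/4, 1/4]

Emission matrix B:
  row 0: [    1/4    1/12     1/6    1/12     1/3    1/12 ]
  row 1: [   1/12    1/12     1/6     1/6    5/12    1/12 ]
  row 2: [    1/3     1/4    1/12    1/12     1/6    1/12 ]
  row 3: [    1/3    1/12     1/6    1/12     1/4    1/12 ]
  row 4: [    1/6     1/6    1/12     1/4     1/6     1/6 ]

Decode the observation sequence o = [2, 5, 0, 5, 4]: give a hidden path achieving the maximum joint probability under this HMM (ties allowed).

t=0: δ = [2.778e-02, 4.167e-02, 6.944e-03, 4.167e-02, 2.083e-02]  (obs o_0=2)
t=1: δ = [5.787e-04, 8.681e-04, 5.787e-04, 1.157e-03, 1.736e-03]  ψ = [1, 1, 1, 3, 3]  (obs o_1=5)
t=2: δ = [3.617e-05, 1.808e-05, 1.447e-04, 1.929e-04, 7.234e-05]  ψ = [1, 1, 4, 4, 4]  (obs o_2=0)
t=3: δ = [2.009e-06, 3.014e-06, 2.679e-06, 5.358e-06, 8.038e-06]  ψ = [2, 2, 3, 3, 3]  (obs o_3=5)
t=4: δ = [2.233e-07, 3.721e-07, 3.349e-07, 6.698e-07, 3.349e-07]  ψ = [4, 3, 4, 4, 4]  (obs o_4=4)
backtrack: best end state = 3; path = [3, 4, 3, 4, 3]

path = [3, 4, 3, 4, 3]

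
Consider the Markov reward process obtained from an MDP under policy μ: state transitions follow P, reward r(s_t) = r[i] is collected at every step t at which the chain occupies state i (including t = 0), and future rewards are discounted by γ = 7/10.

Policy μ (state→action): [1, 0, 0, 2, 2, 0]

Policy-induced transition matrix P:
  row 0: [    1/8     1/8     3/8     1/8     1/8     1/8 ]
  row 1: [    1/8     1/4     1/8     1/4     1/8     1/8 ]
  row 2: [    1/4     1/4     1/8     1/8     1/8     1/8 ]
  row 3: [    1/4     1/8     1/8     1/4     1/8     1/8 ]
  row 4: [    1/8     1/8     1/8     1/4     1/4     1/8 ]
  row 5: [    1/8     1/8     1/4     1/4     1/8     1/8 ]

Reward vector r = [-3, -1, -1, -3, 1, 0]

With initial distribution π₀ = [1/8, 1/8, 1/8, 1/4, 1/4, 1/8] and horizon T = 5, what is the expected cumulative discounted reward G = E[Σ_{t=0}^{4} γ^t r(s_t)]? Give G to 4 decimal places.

t=0: π = [0.1250, 0.1250, 0.1250, 0.2500, 0.2500, 0.1250], E[r] = -1.1250, γ^t·E[r] = -1.125000, running G = -1.125000
t=1: π = [0.1719, 0.1563, 0.1719, 0.2188, 0.1563, 0.1250], E[r] = -1.3438, γ^t·E[r] = -0.940625, running G = -2.065625
t=2: π = [0.1738, 0.1660, 0.1836, 0.2070, 0.1445, 0.1250], E[r] = -1.3477, γ^t·E[r] = -0.660352, running G = -2.725977
t=3: π = [0.1738, 0.1687, 0.1841, 0.2053, 0.1431, 0.1250], E[r] = -1.3472, γ^t·E[r] = -0.462079, running G = -3.188055
t=4: π = [0.1737, 0.1691, 0.1841, 0.2053, 0.1429, 0.1250], E[r] = -1.3471, γ^t·E[r] = -0.323440, running G = -3.511496

G = -3.5115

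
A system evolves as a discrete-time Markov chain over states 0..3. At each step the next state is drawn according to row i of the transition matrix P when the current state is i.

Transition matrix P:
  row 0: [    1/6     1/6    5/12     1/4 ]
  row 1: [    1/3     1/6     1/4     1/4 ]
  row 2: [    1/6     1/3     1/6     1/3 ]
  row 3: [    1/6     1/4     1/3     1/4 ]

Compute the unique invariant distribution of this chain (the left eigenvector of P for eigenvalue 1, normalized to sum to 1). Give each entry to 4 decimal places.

π = [0.2061, 0.2367, 0.2835, 0.2736]

Balance equations π_j = Σ_i π_i·P[i][j]:
  π_0 = 1/6·π_0 + 1/3·π_1 + 1/6·π_2 + 1/6·π_3
  π_1 = 1/6·π_0 + 1/6·π_1 + 1/3·π_2 + 1/4·π_3
  π_2 = 5/12·π_0 + 1/4·π_1 + 1/6·π_2 + 1/3·π_3
  normalize: π_0 + π_1 + π_2 + π_3 = 1
Solving the linear system gives exactly π = [229/1111, 263/1111, 315/1111, 304/1111].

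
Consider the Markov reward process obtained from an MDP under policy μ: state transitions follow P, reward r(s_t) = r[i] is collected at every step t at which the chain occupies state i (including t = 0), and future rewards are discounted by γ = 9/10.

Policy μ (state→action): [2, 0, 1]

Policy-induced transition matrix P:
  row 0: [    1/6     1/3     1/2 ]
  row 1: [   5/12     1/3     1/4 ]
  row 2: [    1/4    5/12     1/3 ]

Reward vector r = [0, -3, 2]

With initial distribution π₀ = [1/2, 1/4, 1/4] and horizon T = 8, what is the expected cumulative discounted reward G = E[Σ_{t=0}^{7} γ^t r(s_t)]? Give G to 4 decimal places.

t=0: π = [0.5000, 0.2500, 0.2500], E[r] = -0.2500, γ^t·E[r] = -0.250000, running G = -0.250000
t=1: π = [0.2500, 0.3542, 0.3958], E[r] = -0.2708, γ^t·E[r] = -0.243750, running G = -0.493750
t=2: π = [0.2882, 0.3663, 0.3455], E[r] = -0.4080, γ^t·E[r] = -0.330469, running G = -0.824219
t=3: π = [0.2870, 0.3621, 0.3508], E[r] = -0.3847, γ^t·E[r] = -0.280441, running G = -1.104660
t=4: π = [0.2864, 0.3626, 0.3510], E[r] = -0.3857, γ^t·E[r] = -0.253070, running G = -1.357730
t=5: π = [0.2866, 0.3626, 0.3509], E[r] = -0.3860, γ^t·E[r] = -0.227948, running G = -1.585678
t=6: π = [0.2866, 0.3626, 0.3509], E[r] = -0.3860, γ^t·E[r] = -0.205114, running G = -1.790792
t=7: π = [0.2865, 0.3626, 0.3509], E[r] = -0.3860, γ^t·E[r] = -0.184606, running G = -1.975398

G = -1.9754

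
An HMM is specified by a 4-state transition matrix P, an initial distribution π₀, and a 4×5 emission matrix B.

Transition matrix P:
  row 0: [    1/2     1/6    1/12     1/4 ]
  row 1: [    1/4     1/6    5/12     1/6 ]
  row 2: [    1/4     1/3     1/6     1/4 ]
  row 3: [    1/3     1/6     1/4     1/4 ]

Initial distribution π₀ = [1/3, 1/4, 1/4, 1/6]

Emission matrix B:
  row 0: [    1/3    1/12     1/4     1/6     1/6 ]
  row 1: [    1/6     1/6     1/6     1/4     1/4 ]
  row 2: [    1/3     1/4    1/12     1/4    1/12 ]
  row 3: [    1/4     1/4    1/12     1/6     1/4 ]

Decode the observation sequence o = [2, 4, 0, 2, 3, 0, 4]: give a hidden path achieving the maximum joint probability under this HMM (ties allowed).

path = [0, 0, 0, 0, 0, 0, 0]

t=0: δ = [8.333e-02, 4.167e-02, 2.083e-02, 1.389e-02]  (obs o_0=2)
t=1: δ = [6.944e-03, 3.472e-03, 1.447e-03, 5.208e-03]  ψ = [0, 0, 1, 0]  (obs o_1=4)
t=2: δ = [1.157e-03, 1.929e-04, 4.823e-04, 4.340e-04]  ψ = [0, 0, 1, 0]  (obs o_2=0)
t=3: δ = [1.447e-04, 3.215e-05, 9.042e-06, 2.411e-05]  ψ = [0, 0, 3, 0]  (obs o_3=2)
t=4: δ = [1.206e-05, 6.028e-06, 3.349e-06, 6.028e-06]  ψ = [0, 0, 1, 0]  (obs o_4=3)
t=5: δ = [2.009e-06, 3.349e-07, 8.372e-07, 7.535e-07]  ψ = [0, 0, 1, 0]  (obs o_5=0)
t=6: δ = [1.674e-07, 8.372e-08, 1.570e-08, 1.256e-07]  ψ = [0, 0, 3, 0]  (obs o_6=4)
backtrack: best end state = 0; path = [0, 0, 0, 0, 0, 0, 0]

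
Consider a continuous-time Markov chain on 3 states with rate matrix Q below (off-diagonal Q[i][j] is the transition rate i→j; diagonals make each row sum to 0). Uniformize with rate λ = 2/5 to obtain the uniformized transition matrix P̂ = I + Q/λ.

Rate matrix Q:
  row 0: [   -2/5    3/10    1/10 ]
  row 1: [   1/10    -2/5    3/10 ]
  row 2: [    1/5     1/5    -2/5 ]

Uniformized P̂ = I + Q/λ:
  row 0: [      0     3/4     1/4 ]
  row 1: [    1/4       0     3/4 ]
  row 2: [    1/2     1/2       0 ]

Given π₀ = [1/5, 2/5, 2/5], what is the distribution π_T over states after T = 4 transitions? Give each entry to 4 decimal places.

π = [0.2742, 0.3844, 0.3414]

t=0: π = [0.2000, 0.4000, 0.4000]
t=1: π = [0.3000, 0.3500, 0.3500]
t=2: π = [0.2625, 0.4000, 0.3375]
t=3: π = [0.2688, 0.3656, 0.3656]
t=4: π = [0.2742, 0.3844, 0.3414]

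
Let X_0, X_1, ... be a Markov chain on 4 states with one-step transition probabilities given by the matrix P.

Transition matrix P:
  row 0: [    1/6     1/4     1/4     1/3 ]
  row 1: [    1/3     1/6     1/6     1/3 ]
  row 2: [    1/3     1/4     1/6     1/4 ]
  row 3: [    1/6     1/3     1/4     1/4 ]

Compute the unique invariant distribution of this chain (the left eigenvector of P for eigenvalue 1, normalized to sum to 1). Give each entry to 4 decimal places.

π = [0.2441, 0.2532, 0.2113, 0.2914]

Balance equations π_j = Σ_i π_i·P[i][j]:
  π_0 = 1/6·π_0 + 1/3·π_1 + 1/3·π_2 + 1/6·π_3
  π_1 = 1/4·π_0 + 1/6·π_1 + 1/4·π_2 + 1/3·π_3
  π_2 = 1/4·π_0 + 1/6·π_1 + 1/6·π_2 + 1/4·π_3
  normalize: π_0 + π_1 + π_2 + π_3 = 1
Solving the linear system gives exactly π = [134/549, 139/549, 116/549, 160/549].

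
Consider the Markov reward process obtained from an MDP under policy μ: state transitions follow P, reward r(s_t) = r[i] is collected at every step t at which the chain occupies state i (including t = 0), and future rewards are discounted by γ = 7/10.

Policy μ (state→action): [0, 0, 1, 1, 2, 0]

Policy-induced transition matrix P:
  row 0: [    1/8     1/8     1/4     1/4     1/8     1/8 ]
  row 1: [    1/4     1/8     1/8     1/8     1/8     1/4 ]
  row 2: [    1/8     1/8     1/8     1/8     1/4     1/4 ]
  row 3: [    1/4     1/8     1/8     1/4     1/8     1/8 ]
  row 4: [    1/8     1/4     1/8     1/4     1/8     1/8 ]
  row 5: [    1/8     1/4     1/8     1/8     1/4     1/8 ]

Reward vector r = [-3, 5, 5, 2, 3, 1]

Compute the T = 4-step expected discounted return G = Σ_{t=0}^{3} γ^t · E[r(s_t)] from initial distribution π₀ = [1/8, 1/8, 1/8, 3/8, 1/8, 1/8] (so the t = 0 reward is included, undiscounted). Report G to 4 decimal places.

t=0: π = [0.1250, 0.1250, 0.1250, 0.3750, 0.1250, 0.1250], E[r] = 2.1250, γ^t·E[r] = 2.125000, running G = 2.125000
t=1: π = [0.1875, 0.1563, 0.1406, 0.2031, 0.1563, 0.1563], E[r] = 1.9531, γ^t·E[r] = 1.367188, running G = 3.492188
t=2: π = [0.1699, 0.1641, 0.1484, 0.1934, 0.1621, 0.1621], E[r] = 2.0879, γ^t·E[r] = 1.023066, running G = 4.515254
t=3: π = [0.1697, 0.1655, 0.1462, 0.1907, 0.1638, 0.1641], E[r] = 2.0867, γ^t·E[r] = 0.715728, running G = 5.230982

G = 5.2310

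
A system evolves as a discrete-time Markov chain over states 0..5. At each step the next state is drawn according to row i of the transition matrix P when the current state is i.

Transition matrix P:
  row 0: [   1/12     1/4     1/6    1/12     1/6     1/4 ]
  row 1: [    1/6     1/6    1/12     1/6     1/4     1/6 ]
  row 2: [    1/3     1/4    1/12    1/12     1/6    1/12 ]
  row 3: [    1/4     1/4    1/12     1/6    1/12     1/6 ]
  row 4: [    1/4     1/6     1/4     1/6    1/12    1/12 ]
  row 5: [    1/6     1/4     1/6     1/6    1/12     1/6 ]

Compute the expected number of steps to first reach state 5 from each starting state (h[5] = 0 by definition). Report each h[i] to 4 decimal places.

h = [5.8404, 6.3221, 6.7389, 6.2026, 6.7989, 0.0000]

First-step conditioning: h[5] = 0; for i ≠ 5, h[i] = 1 + Σ_k P[i][k]·h[k].
  h[0] = 1 + 1/12·h[0] + 1/4·h[1] + 1/6·h[2] + 1/12·h[3] + 1/6·h[4]
  h[1] = 1 + 1/6·h[0] + 1/6·h[1] + 1/12·h[2] + 1/6·h[3] + 1/4·h[4]
  h[2] = 1 + 1/3·h[0] + 1/4·h[1] + 1/12·h[2] + 1/12·h[3] + 1/6·h[4]
  h[3] = 1 + 1/4·h[0] + 1/4·h[1] + 1/12·h[2] + 1/6·h[3] + 1/12·h[4]
  h[4] = 1 + 1/4·h[0] + 1/6·h[1] + 1/4·h[2] + 1/6·h[3] + 1/12·h[4]
Solving the 5×5 linear system over states ≠ 5 gives exactly h = [293592/50269, 317808/50269, 338760/50269, 311796/50269, 341772/50269, 0] (h[5] = 0 is the target).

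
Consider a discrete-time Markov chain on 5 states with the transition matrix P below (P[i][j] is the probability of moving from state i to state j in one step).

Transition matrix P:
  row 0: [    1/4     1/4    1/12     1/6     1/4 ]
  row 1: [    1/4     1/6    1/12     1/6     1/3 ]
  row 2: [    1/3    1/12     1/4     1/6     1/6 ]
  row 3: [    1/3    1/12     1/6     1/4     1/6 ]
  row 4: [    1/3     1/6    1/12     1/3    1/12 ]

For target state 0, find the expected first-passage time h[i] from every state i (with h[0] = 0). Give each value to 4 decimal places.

h = [0.0000, 3.3661, 3.0820, 3.0820, 3.1038]

First-step conditioning: h[0] = 0; for i ≠ 0, h[i] = 1 + Σ_k P[i][k]·h[k].
  h[1] = 1 + 1/6·h[1] + 1/12·h[2] + 1/6·h[3] + 1/3·h[4]
  h[2] = 1 + 1/12·h[1] + 1/4·h[2] + 1/6·h[3] + 1/6·h[4]
  h[3] = 1 + 1/12·h[1] + 1/6·h[2] + 1/4·h[3] + 1/6·h[4]
  h[4] = 1 + 1/6·h[1] + 1/12·h[2] + 1/3·h[3] + 1/12·h[4]
Solving the 4×4 linear system over states ≠ 0 gives exactly h = [0, 616/183, 188/61, 188/61, 568/183] (h[0] = 0 is the target).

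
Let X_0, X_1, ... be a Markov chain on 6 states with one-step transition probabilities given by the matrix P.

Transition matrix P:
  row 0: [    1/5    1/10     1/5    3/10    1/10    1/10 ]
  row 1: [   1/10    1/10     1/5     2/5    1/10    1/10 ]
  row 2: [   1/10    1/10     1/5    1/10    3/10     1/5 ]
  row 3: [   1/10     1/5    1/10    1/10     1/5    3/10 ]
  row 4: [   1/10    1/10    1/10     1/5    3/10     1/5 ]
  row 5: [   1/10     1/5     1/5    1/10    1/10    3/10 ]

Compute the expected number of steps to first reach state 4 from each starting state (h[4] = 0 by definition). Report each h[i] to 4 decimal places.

h = [6.4144, 6.3722, 5.2260, 5.9921, 0.0000, 6.5147]

First-step conditioning: h[4] = 0; for i ≠ 4, h[i] = 1 + Σ_k P[i][k]·h[k].
  h[0] = 1 + 1/5·h[0] + 1/10·h[1] + 1/5·h[2] + 3/10·h[3] + 1/10·h[5]
  h[1] = 1 + 1/10·h[0] + 1/10·h[1] + 1/5·h[2] + 2/5·h[3] + 1/10·h[5]
  h[2] = 1 + 1/10·h[0] + 1/10·h[1] + 1/5·h[2] + 1/10·h[3] + 1/5·h[5]
  h[3] = 1 + 1/10·h[0] + 1/5·h[1] + 1/10·h[2] + 1/10·h[3] + 3/10·h[5]
  h[5] = 1 + 1/10·h[0] + 1/5·h[1] + 1/5·h[2] + 1/10·h[3] + 3/10·h[5]
Solving the 5×5 linear system over states ≠ 4 gives exactly h = [19442/3031, 19314/3031, 15840/3031, 18162/3031, 0, 19746/3031] (h[4] = 0 is the target).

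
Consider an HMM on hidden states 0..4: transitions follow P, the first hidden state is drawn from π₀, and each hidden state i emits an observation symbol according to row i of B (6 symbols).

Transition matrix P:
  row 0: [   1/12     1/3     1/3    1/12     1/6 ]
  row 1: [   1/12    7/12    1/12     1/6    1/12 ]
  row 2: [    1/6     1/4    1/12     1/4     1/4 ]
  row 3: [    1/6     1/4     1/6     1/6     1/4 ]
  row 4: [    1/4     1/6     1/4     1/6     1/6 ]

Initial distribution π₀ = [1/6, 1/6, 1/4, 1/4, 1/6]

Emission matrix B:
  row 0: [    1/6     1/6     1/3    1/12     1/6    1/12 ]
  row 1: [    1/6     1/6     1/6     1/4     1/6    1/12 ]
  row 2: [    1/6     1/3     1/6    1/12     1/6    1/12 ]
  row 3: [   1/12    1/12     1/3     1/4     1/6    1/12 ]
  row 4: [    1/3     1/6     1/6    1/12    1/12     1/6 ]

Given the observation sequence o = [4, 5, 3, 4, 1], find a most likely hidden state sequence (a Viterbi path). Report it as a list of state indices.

path = [1, 1, 1, 1, 1]

t=0: δ = [2.778e-02, 2.778e-02, 4.167e-02, 4.167e-02, 1.389e-02]  (obs o_0=4)
t=1: δ = [5.787e-04, 1.350e-03, 7.716e-04, 8.681e-04, 1.736e-03]  ψ = [2, 1, 0, 2, 2]  (obs o_1=5)
t=2: δ = [3.617e-05, 1.969e-04, 3.617e-05, 7.234e-05, 2.411e-05]  ψ = [4, 1, 4, 4, 4]  (obs o_2=3)
t=3: δ = [2.735e-06, 1.915e-05, 2.735e-06, 5.470e-06, 1.507e-06]  ψ = [1, 1, 1, 1, 3]  (obs o_3=4)
t=4: δ = [2.659e-07, 1.861e-06, 5.318e-07, 2.659e-07, 2.659e-07]  ψ = [1, 1, 1, 1, 1]  (obs o_4=1)
backtrack: best end state = 1; path = [1, 1, 1, 1, 1]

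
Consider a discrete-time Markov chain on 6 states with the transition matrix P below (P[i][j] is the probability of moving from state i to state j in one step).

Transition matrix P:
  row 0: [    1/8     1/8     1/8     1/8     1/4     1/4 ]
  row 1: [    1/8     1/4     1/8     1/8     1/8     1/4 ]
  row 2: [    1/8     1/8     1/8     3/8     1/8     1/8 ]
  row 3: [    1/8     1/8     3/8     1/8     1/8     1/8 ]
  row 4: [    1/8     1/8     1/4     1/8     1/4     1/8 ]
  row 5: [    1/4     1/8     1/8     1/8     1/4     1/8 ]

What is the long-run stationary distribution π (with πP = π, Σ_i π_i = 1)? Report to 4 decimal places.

π = [0.1451, 0.1429, 0.1915, 0.1729, 0.1866, 0.1610]

Balance equations π_j = Σ_i π_i·P[i][j]:
  π_0 = 1/8·π_0 + 1/8·π_1 + 1/8·π_2 + 1/8·π_3 + 1/8·π_4 + 1/4·π_5
  π_1 = 1/8·π_0 + 1/4·π_1 + 1/8·π_2 + 1/8·π_3 + 1/8·π_4 + 1/8·π_5
  π_2 = 1/8·π_0 + 1/8·π_1 + 1/8·π_2 + 3/8·π_3 + 1/4·π_4 + 1/8·π_5
  π_3 = 1/8·π_0 + 1/8·π_1 + 3/8·π_2 + 1/8·π_3 + 1/8·π_4 + 1/8·π_5
  π_4 = 1/4·π_0 + 1/8·π_1 + 1/8·π_2 + 1/8·π_3 + 1/4·π_4 + 1/4·π_5
  normalize: π_0 + π_1 + π_2 + π_3 + π_4 + π_5 = 1
Solving the linear system gives exactly π = [64/441, 1/7, 657/3430, 593/3430, 64/343, 71/441].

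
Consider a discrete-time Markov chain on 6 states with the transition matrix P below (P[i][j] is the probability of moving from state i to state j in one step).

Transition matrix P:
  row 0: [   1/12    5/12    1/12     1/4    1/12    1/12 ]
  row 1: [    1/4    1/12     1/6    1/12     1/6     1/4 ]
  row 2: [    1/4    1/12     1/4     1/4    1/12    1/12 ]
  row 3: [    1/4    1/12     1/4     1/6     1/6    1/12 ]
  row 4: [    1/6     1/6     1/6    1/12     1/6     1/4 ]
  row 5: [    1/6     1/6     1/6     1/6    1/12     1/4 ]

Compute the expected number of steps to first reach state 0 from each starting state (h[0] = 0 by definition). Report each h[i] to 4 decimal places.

h = [0.0000, 4.4907, 4.3825, 4.4196, 4.8649, 4.8278]

First-step conditioning: h[0] = 0; for i ≠ 0, h[i] = 1 + Σ_k P[i][k]·h[k].
  h[1] = 1 + 1/12·h[1] + 1/6·h[2] + 1/12·h[3] + 1/6·h[4] + 1/4·h[5]
  h[2] = 1 + 1/12·h[1] + 1/4·h[2] + 1/4·h[3] + 1/12·h[4] + 1/12·h[5]
  h[3] = 1 + 1/12·h[1] + 1/4·h[2] + 1/6·h[3] + 1/6·h[4] + 1/12·h[5]
  h[4] = 1 + 1/6·h[1] + 1/6·h[2] + 1/12·h[3] + 1/6·h[4] + 1/4·h[5]
  h[5] = 1 + 1/6·h[1] + 1/6·h[2] + 1/6·h[3] + 1/12·h[4] + 1/4·h[5]
Solving the 5×5 linear system over states ≠ 0 gives exactly h = [0, 2178/485, 4251/970, 4287/970, 4719/970, 4683/970] (h[0] = 0 is the target).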